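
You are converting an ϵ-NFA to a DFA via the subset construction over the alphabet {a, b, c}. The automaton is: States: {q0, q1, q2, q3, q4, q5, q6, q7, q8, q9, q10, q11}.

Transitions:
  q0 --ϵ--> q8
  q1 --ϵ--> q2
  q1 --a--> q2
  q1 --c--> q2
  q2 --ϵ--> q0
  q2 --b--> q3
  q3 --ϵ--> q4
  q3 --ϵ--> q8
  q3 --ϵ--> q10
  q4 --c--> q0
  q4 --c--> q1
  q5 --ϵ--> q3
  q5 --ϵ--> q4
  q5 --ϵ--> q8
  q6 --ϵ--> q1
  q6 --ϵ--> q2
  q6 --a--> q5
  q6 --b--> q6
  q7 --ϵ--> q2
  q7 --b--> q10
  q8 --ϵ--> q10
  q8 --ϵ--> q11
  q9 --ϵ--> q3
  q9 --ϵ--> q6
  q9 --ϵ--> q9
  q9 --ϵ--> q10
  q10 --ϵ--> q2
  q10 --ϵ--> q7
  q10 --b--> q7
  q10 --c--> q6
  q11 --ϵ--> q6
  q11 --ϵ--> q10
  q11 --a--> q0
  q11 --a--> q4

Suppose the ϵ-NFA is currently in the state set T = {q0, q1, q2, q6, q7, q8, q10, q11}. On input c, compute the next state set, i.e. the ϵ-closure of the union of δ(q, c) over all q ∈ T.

q1 on c → {q2}.
q10 on c → {q6}.
No c-transition from q0, q2, q6, q7, q8, q11.
Union after reading c: {q2, q6}.
Now take the ϵ-closure:
From q2 via ϵ: add q0.
From q6 via ϵ: add q1.
From q0 via ϵ: add q8.
From q8 via ϵ: add q10, q11.
From q10 via ϵ: add q7.
No new states can be added; the closed set is {q0, q1, q2, q6, q7, q8, q10, q11}.

{q0, q1, q2, q6, q7, q8, q10, q11}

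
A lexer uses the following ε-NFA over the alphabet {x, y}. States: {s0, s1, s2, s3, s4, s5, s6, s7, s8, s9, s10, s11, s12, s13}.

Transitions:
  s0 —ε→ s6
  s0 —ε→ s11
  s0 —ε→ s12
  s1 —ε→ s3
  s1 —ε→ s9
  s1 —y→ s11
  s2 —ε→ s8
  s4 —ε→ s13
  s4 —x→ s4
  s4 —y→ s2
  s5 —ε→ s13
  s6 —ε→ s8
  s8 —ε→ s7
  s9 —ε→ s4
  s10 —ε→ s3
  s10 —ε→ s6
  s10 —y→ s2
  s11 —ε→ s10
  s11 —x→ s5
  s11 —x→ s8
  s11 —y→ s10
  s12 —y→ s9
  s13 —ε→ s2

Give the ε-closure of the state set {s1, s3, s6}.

{s1, s2, s3, s4, s6, s7, s8, s9, s13}

Start with {s1, s3, s6}.
From s1 via ε: add s9.
From s6 via ε: add s8.
From s8 via ε: add s7.
From s9 via ε: add s4.
From s4 via ε: add s13.
From s13 via ε: add s2.
No new states can be added; the closed set is {s1, s2, s3, s4, s6, s7, s8, s9, s13}.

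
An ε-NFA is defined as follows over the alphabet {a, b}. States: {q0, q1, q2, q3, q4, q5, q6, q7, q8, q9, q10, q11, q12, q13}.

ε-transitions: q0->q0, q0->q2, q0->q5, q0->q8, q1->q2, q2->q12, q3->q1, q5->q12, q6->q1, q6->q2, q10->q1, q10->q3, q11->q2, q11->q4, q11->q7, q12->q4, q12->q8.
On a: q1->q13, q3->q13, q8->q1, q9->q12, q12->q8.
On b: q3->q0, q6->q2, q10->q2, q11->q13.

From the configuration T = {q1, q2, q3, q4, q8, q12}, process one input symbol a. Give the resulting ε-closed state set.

{q1, q2, q4, q8, q12, q13}

q1 on a → {q13}.
q3 on a → {q13}.
q8 on a → {q1}.
q12 on a → {q8}.
No a-transition from q2, q4.
Union after reading a: {q1, q8, q13}.
Now take the ε-closure:
From q1 via ε: add q2.
From q2 via ε: add q12.
From q12 via ε: add q4.
No new states can be added; the closed set is {q1, q2, q4, q8, q12, q13}.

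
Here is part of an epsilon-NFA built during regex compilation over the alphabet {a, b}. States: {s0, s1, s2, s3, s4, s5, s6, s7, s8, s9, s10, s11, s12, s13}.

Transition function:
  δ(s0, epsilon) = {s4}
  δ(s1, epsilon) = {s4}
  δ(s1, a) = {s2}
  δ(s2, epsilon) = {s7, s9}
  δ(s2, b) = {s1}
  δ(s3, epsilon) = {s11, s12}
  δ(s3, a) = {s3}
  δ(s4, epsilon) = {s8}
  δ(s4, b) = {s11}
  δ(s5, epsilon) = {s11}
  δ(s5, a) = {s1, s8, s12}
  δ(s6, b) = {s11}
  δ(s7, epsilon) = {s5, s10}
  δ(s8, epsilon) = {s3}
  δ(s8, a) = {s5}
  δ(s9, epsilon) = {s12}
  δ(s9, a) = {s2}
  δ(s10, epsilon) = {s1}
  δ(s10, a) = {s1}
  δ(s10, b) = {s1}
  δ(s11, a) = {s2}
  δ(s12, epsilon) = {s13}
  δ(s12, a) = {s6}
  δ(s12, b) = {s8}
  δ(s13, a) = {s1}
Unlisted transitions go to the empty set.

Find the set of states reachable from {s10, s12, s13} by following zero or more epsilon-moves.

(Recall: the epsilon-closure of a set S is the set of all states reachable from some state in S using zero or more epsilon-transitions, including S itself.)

{s1, s3, s4, s8, s10, s11, s12, s13}

Start with {s10, s12, s13}.
From s10 via epsilon: add s1.
From s1 via epsilon: add s4.
From s4 via epsilon: add s8.
From s8 via epsilon: add s3.
From s3 via epsilon: add s11.
No new states can be added; the closed set is {s1, s3, s4, s8, s10, s11, s12, s13}.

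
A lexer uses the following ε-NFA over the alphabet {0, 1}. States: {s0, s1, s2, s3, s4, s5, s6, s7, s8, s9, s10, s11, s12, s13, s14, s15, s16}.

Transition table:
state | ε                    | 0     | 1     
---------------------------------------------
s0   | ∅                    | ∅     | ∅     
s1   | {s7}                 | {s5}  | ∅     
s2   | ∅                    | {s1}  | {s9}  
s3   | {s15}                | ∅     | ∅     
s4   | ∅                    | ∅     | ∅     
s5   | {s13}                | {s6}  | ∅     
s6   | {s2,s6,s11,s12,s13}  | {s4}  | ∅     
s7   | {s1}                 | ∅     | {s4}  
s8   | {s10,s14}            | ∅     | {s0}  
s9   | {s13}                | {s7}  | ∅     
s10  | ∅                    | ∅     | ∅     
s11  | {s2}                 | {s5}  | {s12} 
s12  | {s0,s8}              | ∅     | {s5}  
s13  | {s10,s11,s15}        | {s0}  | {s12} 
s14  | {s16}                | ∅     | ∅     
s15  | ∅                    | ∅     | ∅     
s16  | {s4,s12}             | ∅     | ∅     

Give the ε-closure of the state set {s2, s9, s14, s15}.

Start with {s2, s9, s14, s15}.
From s9 via ε: add s13.
From s14 via ε: add s16.
From s13 via ε: add s10, s11.
From s16 via ε: add s4, s12.
From s12 via ε: add s0, s8.
No new states can be added; the closed set is {s0, s2, s4, s8, s9, s10, s11, s12, s13, s14, s15, s16}.

{s0, s2, s4, s8, s9, s10, s11, s12, s13, s14, s15, s16}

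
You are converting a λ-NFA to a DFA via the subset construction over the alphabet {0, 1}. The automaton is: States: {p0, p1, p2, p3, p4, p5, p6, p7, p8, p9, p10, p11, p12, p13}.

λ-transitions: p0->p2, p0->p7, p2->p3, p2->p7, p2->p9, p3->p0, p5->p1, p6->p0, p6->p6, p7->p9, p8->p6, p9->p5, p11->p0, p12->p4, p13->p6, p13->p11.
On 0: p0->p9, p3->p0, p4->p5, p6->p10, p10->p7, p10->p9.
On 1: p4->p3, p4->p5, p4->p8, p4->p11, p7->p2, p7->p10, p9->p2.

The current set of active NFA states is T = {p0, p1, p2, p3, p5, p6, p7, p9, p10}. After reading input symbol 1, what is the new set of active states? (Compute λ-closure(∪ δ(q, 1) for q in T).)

{p0, p1, p2, p3, p5, p7, p9, p10}

p7 on 1 → {p2, p10}.
p9 on 1 → {p2}.
No 1-transition from p0, p1, p2, p3, p5, p6, p10.
Union after reading 1: {p2, p10}.
Now take the λ-closure:
From p2 via λ: add p3, p7, p9.
From p3 via λ: add p0.
From p9 via λ: add p5.
From p5 via λ: add p1.
No new states can be added; the closed set is {p0, p1, p2, p3, p5, p7, p9, p10}.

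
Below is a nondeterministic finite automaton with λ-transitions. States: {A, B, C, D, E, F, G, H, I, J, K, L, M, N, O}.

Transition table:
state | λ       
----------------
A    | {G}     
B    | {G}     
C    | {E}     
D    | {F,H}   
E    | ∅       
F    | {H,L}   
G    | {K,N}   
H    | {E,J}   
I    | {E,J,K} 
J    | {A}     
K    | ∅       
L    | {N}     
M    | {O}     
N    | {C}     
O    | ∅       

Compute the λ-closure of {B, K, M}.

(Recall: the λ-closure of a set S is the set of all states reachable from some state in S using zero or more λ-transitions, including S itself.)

Start with {B, K, M}.
From B via λ: add G.
From M via λ: add O.
From G via λ: add N.
From N via λ: add C.
From C via λ: add E.
No new states can be added; the closed set is {B, C, E, G, K, M, N, O}.

{B, C, E, G, K, M, N, O}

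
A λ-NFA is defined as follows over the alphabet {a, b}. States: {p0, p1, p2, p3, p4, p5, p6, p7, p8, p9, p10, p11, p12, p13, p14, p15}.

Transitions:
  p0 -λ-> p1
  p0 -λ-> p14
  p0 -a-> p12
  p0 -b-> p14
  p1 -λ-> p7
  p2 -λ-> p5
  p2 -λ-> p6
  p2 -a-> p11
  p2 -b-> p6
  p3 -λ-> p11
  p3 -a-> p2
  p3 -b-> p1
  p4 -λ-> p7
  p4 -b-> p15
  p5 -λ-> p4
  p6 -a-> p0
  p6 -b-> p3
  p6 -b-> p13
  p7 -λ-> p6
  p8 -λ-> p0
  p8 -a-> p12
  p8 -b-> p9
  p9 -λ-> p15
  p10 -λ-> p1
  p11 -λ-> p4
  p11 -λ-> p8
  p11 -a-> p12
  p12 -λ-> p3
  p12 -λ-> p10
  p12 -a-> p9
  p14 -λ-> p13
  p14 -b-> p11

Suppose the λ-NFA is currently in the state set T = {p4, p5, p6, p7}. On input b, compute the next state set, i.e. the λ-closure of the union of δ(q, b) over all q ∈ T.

p4 on b → {p15}.
p6 on b → {p3, p13}.
No b-transition from p5, p7.
Union after reading b: {p3, p13, p15}.
Now take the λ-closure:
From p3 via λ: add p11.
From p11 via λ: add p4, p8.
From p4 via λ: add p7.
From p8 via λ: add p0.
From p0 via λ: add p1, p14.
From p7 via λ: add p6.
No new states can be added; the closed set is {p0, p1, p3, p4, p6, p7, p8, p11, p13, p14, p15}.

{p0, p1, p3, p4, p6, p7, p8, p11, p13, p14, p15}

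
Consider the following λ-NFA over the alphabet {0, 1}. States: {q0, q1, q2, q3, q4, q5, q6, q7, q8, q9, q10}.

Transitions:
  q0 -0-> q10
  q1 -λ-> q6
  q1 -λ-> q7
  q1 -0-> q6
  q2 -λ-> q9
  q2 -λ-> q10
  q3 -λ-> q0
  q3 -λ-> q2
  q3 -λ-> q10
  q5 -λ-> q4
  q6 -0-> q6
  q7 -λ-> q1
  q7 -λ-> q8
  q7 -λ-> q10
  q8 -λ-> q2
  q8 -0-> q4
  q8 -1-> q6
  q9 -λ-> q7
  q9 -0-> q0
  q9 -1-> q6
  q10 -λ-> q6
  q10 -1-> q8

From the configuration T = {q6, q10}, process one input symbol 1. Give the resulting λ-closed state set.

{q1, q2, q6, q7, q8, q9, q10}

q10 on 1 → {q8}.
No 1-transition from q6.
Union after reading 1: {q8}.
Now take the λ-closure:
From q8 via λ: add q2.
From q2 via λ: add q9, q10.
From q9 via λ: add q7.
From q10 via λ: add q6.
From q7 via λ: add q1.
No new states can be added; the closed set is {q1, q2, q6, q7, q8, q9, q10}.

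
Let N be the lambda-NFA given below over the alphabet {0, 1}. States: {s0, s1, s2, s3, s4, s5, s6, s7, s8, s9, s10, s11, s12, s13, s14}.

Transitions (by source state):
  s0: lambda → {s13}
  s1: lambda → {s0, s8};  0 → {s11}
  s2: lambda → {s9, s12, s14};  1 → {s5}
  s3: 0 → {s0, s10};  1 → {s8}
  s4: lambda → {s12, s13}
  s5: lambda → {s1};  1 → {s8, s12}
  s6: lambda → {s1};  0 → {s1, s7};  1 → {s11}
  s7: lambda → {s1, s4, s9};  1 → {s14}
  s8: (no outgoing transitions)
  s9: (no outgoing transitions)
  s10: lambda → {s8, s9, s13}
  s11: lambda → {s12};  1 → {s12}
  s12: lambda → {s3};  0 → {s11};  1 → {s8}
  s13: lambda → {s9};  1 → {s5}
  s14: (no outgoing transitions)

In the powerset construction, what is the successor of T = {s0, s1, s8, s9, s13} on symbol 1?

s13 on 1 → {s5}.
No 1-transition from s0, s1, s8, s9.
Union after reading 1: {s5}.
Now take the lambda-closure:
From s5 via lambda: add s1.
From s1 via lambda: add s0, s8.
From s0 via lambda: add s13.
From s13 via lambda: add s9.
No new states can be added; the closed set is {s0, s1, s5, s8, s9, s13}.

{s0, s1, s5, s8, s9, s13}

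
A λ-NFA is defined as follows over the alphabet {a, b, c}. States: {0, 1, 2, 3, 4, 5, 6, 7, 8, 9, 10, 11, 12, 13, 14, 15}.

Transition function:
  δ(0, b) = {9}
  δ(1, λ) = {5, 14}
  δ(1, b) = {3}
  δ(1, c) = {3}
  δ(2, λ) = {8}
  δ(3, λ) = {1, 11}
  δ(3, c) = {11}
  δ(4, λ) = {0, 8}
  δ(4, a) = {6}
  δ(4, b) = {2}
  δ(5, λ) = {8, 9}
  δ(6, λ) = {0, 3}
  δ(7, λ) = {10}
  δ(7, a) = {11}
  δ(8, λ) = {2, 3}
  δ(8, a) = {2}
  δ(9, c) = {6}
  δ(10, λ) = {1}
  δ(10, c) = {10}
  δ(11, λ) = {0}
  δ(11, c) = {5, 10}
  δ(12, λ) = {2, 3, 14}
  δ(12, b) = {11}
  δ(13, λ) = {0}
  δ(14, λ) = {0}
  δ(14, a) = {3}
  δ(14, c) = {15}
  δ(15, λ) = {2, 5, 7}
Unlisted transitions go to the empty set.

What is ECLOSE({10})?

Start with {10}.
From 10 via λ: add 1.
From 1 via λ: add 5, 14.
From 5 via λ: add 8, 9.
From 14 via λ: add 0.
From 8 via λ: add 2, 3.
From 3 via λ: add 11.
No new states can be added; the closed set is {0, 1, 2, 3, 5, 8, 9, 10, 11, 14}.

{0, 1, 2, 3, 5, 8, 9, 10, 11, 14}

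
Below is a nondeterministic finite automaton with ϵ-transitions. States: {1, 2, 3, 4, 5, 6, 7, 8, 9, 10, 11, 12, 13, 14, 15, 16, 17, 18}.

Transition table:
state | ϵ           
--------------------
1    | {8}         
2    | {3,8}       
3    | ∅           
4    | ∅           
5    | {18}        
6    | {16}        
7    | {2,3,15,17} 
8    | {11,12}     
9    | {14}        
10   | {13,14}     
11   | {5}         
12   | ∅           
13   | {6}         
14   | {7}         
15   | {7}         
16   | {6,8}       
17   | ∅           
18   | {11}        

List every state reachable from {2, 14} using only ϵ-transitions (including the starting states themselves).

Start with {2, 14}.
From 2 via ϵ: add 3, 8.
From 14 via ϵ: add 7.
From 7 via ϵ: add 15, 17.
From 8 via ϵ: add 11, 12.
From 11 via ϵ: add 5.
From 5 via ϵ: add 18.
No new states can be added; the closed set is {2, 3, 5, 7, 8, 11, 12, 14, 15, 17, 18}.

{2, 3, 5, 7, 8, 11, 12, 14, 15, 17, 18}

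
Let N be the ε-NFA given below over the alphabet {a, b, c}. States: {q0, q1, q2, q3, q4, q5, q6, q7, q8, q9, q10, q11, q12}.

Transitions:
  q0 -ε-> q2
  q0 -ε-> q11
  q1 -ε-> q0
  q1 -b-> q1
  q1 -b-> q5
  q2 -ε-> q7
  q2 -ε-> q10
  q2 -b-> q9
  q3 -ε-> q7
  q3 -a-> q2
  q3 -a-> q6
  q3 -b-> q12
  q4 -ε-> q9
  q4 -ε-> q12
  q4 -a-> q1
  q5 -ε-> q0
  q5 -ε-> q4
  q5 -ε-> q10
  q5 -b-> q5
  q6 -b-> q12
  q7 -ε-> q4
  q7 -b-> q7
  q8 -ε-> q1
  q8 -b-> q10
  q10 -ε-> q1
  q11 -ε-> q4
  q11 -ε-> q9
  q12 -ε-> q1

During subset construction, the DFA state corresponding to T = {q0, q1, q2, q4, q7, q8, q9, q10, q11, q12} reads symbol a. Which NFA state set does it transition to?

{q0, q1, q2, q4, q7, q9, q10, q11, q12}

q4 on a → {q1}.
No a-transition from q0, q1, q2, q7, q8, q9, q10, q11, q12.
Union after reading a: {q1}.
Now take the ε-closure:
From q1 via ε: add q0.
From q0 via ε: add q2, q11.
From q2 via ε: add q7, q10.
From q11 via ε: add q4, q9.
From q4 via ε: add q12.
No new states can be added; the closed set is {q0, q1, q2, q4, q7, q9, q10, q11, q12}.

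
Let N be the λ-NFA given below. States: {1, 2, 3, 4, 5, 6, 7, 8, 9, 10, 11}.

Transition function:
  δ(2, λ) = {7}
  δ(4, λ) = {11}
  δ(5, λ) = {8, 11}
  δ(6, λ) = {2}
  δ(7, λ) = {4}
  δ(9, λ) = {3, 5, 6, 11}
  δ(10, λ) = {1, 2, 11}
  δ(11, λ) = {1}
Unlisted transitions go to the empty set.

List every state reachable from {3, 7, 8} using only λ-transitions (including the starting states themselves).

Start with {3, 7, 8}.
From 7 via λ: add 4.
From 4 via λ: add 11.
From 11 via λ: add 1.
No new states can be added; the closed set is {1, 3, 4, 7, 8, 11}.

{1, 3, 4, 7, 8, 11}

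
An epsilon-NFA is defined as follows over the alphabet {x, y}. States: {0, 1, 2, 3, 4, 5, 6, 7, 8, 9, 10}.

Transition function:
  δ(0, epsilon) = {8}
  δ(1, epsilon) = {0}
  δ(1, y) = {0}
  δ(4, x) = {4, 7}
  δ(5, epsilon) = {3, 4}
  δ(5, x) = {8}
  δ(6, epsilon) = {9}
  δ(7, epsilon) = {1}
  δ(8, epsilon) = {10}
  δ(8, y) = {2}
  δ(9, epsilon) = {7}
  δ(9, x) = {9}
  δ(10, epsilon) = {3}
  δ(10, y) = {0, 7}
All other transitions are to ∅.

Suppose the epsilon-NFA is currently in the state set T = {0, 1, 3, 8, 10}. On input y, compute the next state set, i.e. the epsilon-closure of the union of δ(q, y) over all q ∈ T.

1 on y → {0}.
8 on y → {2}.
10 on y → {0, 7}.
No y-transition from 0, 3.
Union after reading y: {0, 2, 7}.
Now take the epsilon-closure:
From 0 via epsilon: add 8.
From 7 via epsilon: add 1.
From 8 via epsilon: add 10.
From 10 via epsilon: add 3.
No new states can be added; the closed set is {0, 1, 2, 3, 7, 8, 10}.

{0, 1, 2, 3, 7, 8, 10}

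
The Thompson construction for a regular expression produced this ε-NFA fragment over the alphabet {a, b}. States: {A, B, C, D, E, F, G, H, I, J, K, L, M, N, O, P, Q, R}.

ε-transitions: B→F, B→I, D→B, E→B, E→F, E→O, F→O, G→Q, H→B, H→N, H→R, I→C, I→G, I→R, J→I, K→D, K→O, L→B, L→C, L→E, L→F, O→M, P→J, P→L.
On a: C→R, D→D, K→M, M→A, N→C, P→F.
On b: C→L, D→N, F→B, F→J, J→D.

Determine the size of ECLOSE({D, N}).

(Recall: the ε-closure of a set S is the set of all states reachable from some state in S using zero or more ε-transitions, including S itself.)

11

Start with {D, N}.
From D via ε: add B.
From B via ε: add F, I.
From F via ε: add O.
From I via ε: add C, G, R.
From G via ε: add Q.
From O via ε: add M.
ε-closure = {B, C, D, F, G, I, M, N, O, Q, R}, which has 11 states.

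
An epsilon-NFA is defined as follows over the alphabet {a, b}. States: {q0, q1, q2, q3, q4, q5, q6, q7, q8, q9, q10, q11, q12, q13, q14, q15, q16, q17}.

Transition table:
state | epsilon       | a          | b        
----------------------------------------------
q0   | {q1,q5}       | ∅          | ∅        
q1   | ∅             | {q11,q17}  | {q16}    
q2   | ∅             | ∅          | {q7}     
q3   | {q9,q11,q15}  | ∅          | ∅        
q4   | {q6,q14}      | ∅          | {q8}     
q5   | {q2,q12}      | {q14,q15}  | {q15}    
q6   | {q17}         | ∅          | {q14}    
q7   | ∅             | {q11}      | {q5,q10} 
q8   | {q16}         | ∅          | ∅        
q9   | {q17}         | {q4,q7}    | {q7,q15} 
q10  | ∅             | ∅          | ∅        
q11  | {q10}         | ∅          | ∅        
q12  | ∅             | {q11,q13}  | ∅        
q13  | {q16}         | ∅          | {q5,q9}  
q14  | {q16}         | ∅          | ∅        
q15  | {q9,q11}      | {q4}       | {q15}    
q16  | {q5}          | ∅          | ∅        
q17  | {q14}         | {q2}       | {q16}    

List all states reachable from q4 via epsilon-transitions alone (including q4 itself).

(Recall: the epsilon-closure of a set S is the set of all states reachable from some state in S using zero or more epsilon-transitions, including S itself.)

Start with {q4}.
From q4 via epsilon: add q6, q14.
From q6 via epsilon: add q17.
From q14 via epsilon: add q16.
From q16 via epsilon: add q5.
From q5 via epsilon: add q2, q12.
No new states can be added; the closed set is {q2, q4, q5, q6, q12, q14, q16, q17}.

{q2, q4, q5, q6, q12, q14, q16, q17}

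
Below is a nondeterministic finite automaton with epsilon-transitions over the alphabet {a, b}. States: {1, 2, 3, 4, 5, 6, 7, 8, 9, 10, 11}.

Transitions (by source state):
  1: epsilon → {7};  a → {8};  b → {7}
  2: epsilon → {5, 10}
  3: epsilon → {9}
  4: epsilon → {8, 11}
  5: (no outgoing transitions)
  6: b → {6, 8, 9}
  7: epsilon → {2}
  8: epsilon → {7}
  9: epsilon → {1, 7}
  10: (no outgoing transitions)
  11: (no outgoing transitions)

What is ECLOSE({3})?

Start with {3}.
From 3 via epsilon: add 9.
From 9 via epsilon: add 1, 7.
From 7 via epsilon: add 2.
From 2 via epsilon: add 5, 10.
No new states can be added; the closed set is {1, 2, 3, 5, 7, 9, 10}.

{1, 2, 3, 5, 7, 9, 10}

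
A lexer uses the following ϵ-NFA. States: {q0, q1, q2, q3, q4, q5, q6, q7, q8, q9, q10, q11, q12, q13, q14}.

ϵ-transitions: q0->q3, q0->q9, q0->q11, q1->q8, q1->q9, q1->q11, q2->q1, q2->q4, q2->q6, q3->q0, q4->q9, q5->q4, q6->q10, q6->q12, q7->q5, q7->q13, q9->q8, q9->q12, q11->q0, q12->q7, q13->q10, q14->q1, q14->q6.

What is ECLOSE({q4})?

Start with {q4}.
From q4 via ϵ: add q9.
From q9 via ϵ: add q8, q12.
From q12 via ϵ: add q7.
From q7 via ϵ: add q5, q13.
From q13 via ϵ: add q10.
No new states can be added; the closed set is {q4, q5, q7, q8, q9, q10, q12, q13}.

{q4, q5, q7, q8, q9, q10, q12, q13}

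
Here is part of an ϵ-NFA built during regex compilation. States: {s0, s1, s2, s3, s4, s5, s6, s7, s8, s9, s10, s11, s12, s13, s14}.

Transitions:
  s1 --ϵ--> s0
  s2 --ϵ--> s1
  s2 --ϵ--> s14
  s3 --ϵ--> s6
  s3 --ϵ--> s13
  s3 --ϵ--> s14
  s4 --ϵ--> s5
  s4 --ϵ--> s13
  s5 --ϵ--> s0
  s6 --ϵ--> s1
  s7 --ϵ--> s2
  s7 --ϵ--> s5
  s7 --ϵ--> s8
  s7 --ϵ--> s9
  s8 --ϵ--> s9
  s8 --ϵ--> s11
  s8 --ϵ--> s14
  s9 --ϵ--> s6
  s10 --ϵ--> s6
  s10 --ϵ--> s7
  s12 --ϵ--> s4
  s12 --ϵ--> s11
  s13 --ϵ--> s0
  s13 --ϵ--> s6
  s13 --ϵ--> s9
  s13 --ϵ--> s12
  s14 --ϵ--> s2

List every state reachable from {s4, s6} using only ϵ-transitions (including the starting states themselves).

Start with {s4, s6}.
From s4 via ϵ: add s5, s13.
From s6 via ϵ: add s1.
From s1 via ϵ: add s0.
From s13 via ϵ: add s9, s12.
From s12 via ϵ: add s11.
No new states can be added; the closed set is {s0, s1, s4, s5, s6, s9, s11, s12, s13}.

{s0, s1, s4, s5, s6, s9, s11, s12, s13}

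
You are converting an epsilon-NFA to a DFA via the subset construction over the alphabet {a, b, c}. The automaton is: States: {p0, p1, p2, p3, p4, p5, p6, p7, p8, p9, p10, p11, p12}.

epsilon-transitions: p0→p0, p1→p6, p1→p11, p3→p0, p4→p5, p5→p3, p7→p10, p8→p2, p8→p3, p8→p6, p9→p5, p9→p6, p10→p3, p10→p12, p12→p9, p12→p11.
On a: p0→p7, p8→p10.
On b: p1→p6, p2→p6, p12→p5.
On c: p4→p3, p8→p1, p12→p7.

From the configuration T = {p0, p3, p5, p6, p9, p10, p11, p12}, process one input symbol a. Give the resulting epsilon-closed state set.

p0 on a → {p7}.
No a-transition from p3, p5, p6, p9, p10, p11, p12.
Union after reading a: {p7}.
Now take the epsilon-closure:
From p7 via epsilon: add p10.
From p10 via epsilon: add p3, p12.
From p3 via epsilon: add p0.
From p12 via epsilon: add p9, p11.
From p9 via epsilon: add p5, p6.
No new states can be added; the closed set is {p0, p3, p5, p6, p7, p9, p10, p11, p12}.

{p0, p3, p5, p6, p7, p9, p10, p11, p12}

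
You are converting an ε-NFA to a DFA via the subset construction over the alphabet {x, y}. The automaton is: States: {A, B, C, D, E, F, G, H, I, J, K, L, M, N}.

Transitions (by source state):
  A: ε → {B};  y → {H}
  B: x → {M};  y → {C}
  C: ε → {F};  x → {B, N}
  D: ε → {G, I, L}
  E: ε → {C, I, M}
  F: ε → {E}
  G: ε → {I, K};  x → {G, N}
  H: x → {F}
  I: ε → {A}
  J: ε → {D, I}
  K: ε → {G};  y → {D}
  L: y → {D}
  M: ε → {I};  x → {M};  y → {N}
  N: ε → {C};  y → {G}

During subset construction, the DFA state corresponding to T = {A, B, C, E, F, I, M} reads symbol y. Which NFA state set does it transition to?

{A, B, C, E, F, H, I, M, N}

A on y → {H}.
B on y → {C}.
M on y → {N}.
No y-transition from C, E, F, I.
Union after reading y: {C, H, N}.
Now take the ε-closure:
From C via ε: add F.
From F via ε: add E.
From E via ε: add I, M.
From I via ε: add A.
From A via ε: add B.
No new states can be added; the closed set is {A, B, C, E, F, H, I, M, N}.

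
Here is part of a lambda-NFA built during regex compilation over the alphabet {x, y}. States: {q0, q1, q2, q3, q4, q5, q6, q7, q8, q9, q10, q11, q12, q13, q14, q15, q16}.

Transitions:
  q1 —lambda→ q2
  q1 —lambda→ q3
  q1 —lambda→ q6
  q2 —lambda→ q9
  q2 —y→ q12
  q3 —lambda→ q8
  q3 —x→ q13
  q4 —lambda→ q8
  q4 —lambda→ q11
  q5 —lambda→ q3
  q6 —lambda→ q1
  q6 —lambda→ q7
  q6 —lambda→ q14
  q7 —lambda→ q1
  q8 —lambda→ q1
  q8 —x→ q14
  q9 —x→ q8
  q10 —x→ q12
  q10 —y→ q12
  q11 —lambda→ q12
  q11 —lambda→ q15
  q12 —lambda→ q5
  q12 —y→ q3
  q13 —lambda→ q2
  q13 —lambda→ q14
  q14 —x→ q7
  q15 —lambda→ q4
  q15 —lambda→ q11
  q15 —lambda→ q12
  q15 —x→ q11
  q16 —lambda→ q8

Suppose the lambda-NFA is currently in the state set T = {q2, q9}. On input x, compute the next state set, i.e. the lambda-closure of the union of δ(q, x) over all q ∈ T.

q9 on x → {q8}.
No x-transition from q2.
Union after reading x: {q8}.
Now take the lambda-closure:
From q8 via lambda: add q1.
From q1 via lambda: add q2, q3, q6.
From q2 via lambda: add q9.
From q6 via lambda: add q7, q14.
No new states can be added; the closed set is {q1, q2, q3, q6, q7, q8, q9, q14}.

{q1, q2, q3, q6, q7, q8, q9, q14}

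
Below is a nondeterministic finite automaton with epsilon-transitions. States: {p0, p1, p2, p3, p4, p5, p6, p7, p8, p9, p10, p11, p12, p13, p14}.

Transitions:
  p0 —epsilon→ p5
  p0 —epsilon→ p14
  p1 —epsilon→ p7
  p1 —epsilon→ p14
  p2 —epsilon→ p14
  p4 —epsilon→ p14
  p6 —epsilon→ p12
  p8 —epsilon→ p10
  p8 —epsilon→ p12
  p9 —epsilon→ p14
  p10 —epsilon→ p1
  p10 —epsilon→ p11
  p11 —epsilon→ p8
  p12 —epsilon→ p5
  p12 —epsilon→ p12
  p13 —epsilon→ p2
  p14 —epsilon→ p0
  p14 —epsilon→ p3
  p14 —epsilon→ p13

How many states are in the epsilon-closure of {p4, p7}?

Start with {p4, p7}.
From p4 via epsilon: add p14.
From p14 via epsilon: add p0, p3, p13.
From p0 via epsilon: add p5.
From p13 via epsilon: add p2.
epsilon-closure = {p0, p2, p3, p4, p5, p7, p13, p14}, which has 8 states.

8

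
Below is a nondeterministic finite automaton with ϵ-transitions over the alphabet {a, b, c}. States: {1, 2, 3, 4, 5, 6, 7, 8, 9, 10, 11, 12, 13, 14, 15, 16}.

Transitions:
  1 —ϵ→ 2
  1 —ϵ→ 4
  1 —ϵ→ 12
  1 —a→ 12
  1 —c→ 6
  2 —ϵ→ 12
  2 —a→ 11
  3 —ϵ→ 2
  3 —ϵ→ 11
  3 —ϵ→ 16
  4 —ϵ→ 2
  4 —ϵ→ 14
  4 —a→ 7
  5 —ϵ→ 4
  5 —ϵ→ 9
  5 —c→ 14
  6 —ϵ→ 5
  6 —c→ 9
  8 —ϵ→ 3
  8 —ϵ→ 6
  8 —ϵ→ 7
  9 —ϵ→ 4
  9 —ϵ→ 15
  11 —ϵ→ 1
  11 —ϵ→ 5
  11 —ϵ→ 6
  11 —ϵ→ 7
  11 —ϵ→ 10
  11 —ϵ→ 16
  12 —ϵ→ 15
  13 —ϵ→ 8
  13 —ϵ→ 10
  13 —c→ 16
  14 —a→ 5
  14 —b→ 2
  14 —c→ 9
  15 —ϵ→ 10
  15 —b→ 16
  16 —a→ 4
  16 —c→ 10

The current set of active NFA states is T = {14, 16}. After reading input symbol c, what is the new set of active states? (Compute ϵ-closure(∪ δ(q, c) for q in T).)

14 on c → {9}.
16 on c → {10}.
Union after reading c: {9, 10}.
Now take the ϵ-closure:
From 9 via ϵ: add 4, 15.
From 4 via ϵ: add 2, 14.
From 2 via ϵ: add 12.
No new states can be added; the closed set is {2, 4, 9, 10, 12, 14, 15}.

{2, 4, 9, 10, 12, 14, 15}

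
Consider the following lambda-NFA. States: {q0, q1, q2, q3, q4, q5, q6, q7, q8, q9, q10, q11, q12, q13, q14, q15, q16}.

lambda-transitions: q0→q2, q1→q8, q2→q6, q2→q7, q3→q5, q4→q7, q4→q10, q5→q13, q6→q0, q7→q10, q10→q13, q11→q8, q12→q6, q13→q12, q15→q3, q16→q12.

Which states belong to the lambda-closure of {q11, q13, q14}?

Start with {q11, q13, q14}.
From q11 via lambda: add q8.
From q13 via lambda: add q12.
From q12 via lambda: add q6.
From q6 via lambda: add q0.
From q0 via lambda: add q2.
From q2 via lambda: add q7.
From q7 via lambda: add q10.
No new states can be added; the closed set is {q0, q2, q6, q7, q8, q10, q11, q12, q13, q14}.

{q0, q2, q6, q7, q8, q10, q11, q12, q13, q14}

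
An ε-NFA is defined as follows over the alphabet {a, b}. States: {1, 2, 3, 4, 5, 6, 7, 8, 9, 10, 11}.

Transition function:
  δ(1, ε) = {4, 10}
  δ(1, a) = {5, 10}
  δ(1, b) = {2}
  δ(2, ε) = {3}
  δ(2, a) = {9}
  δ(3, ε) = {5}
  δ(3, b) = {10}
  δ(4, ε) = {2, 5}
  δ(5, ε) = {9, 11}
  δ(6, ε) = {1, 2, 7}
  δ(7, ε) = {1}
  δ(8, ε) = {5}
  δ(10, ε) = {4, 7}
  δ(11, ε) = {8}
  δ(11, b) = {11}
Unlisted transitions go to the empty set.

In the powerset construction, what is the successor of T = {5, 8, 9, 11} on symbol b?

{5, 8, 9, 11}

11 on b → {11}.
No b-transition from 5, 8, 9.
Union after reading b: {11}.
Now take the ε-closure:
From 11 via ε: add 8.
From 8 via ε: add 5.
From 5 via ε: add 9.
No new states can be added; the closed set is {5, 8, 9, 11}.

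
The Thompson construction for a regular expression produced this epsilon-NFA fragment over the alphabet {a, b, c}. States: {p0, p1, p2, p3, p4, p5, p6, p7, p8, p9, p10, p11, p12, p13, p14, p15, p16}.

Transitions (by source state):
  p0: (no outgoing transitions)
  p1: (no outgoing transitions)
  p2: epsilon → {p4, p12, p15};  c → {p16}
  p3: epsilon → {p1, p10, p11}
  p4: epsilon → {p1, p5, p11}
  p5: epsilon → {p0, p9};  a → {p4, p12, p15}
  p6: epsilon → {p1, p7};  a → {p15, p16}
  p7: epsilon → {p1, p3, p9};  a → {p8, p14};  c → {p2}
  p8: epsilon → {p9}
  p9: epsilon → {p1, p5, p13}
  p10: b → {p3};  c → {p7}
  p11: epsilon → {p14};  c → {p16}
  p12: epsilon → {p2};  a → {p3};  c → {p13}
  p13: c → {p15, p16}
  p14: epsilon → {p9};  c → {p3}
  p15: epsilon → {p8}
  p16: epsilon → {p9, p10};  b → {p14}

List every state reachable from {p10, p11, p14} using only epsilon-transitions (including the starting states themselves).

{p0, p1, p5, p9, p10, p11, p13, p14}

Start with {p10, p11, p14}.
From p14 via epsilon: add p9.
From p9 via epsilon: add p1, p5, p13.
From p5 via epsilon: add p0.
No new states can be added; the closed set is {p0, p1, p5, p9, p10, p11, p13, p14}.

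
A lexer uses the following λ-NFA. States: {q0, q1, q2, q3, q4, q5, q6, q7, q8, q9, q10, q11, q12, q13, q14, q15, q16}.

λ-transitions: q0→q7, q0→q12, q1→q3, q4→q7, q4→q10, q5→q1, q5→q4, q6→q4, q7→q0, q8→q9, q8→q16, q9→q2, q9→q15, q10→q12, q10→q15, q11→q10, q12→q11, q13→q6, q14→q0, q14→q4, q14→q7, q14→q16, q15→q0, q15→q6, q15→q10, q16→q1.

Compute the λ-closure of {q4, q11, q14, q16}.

Start with {q4, q11, q14, q16}.
From q4 via λ: add q7, q10.
From q14 via λ: add q0.
From q16 via λ: add q1.
From q0 via λ: add q12.
From q1 via λ: add q3.
From q10 via λ: add q15.
From q15 via λ: add q6.
No new states can be added; the closed set is {q0, q1, q3, q4, q6, q7, q10, q11, q12, q14, q15, q16}.

{q0, q1, q3, q4, q6, q7, q10, q11, q12, q14, q15, q16}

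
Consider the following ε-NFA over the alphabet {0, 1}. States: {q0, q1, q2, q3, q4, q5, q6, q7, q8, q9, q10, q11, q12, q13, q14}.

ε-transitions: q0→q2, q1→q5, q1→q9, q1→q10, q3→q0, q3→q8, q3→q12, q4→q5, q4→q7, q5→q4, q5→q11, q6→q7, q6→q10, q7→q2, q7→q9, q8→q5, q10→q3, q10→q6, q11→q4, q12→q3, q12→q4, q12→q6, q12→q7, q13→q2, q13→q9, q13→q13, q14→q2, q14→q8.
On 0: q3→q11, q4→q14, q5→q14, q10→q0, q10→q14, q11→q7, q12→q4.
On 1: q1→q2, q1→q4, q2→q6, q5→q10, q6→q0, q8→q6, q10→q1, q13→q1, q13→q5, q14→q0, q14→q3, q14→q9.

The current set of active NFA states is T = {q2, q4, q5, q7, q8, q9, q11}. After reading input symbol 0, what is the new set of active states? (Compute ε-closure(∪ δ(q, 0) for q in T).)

{q2, q4, q5, q7, q8, q9, q11, q14}

q4 on 0 → {q14}.
q5 on 0 → {q14}.
q11 on 0 → {q7}.
No 0-transition from q2, q7, q8, q9.
Union after reading 0: {q7, q14}.
Now take the ε-closure:
From q7 via ε: add q2, q9.
From q14 via ε: add q8.
From q8 via ε: add q5.
From q5 via ε: add q4, q11.
No new states can be added; the closed set is {q2, q4, q5, q7, q8, q9, q11, q14}.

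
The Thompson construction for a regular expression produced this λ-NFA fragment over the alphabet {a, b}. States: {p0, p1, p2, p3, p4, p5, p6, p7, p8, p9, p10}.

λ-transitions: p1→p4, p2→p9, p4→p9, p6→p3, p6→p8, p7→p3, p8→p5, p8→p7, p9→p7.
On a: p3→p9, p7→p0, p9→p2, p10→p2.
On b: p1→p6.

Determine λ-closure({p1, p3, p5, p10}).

{p1, p3, p4, p5, p7, p9, p10}

Start with {p1, p3, p5, p10}.
From p1 via λ: add p4.
From p4 via λ: add p9.
From p9 via λ: add p7.
No new states can be added; the closed set is {p1, p3, p4, p5, p7, p9, p10}.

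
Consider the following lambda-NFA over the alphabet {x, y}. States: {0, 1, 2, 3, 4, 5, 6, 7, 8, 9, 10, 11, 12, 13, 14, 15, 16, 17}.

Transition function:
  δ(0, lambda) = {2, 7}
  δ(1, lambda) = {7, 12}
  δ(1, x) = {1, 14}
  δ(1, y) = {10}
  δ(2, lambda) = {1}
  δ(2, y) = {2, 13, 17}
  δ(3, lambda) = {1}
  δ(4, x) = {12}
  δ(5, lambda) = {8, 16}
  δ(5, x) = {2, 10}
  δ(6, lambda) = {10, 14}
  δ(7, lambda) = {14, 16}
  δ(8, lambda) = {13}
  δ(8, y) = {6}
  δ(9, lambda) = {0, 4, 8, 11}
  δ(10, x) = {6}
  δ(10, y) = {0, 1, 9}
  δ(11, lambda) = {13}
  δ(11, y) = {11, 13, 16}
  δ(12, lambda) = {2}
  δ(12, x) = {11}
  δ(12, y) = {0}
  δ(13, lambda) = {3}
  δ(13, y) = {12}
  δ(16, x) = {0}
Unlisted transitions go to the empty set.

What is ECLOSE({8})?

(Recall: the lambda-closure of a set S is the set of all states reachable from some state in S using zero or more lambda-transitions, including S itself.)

Start with {8}.
From 8 via lambda: add 13.
From 13 via lambda: add 3.
From 3 via lambda: add 1.
From 1 via lambda: add 7, 12.
From 7 via lambda: add 14, 16.
From 12 via lambda: add 2.
No new states can be added; the closed set is {1, 2, 3, 7, 8, 12, 13, 14, 16}.

{1, 2, 3, 7, 8, 12, 13, 14, 16}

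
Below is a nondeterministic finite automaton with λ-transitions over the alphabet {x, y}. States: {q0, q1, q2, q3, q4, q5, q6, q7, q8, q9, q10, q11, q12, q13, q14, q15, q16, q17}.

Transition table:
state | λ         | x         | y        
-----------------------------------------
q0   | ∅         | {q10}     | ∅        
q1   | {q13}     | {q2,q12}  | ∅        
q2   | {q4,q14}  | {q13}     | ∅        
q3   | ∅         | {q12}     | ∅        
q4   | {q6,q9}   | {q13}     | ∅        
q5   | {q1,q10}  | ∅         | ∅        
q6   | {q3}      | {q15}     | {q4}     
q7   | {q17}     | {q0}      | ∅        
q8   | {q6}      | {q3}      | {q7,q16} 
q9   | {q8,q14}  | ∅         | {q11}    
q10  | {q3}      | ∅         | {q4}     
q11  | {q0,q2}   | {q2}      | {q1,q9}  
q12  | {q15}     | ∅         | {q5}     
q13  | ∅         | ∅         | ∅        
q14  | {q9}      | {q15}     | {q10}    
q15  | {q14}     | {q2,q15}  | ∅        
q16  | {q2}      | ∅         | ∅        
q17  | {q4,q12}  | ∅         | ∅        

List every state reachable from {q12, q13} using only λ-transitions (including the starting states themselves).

{q3, q6, q8, q9, q12, q13, q14, q15}

Start with {q12, q13}.
From q12 via λ: add q15.
From q15 via λ: add q14.
From q14 via λ: add q9.
From q9 via λ: add q8.
From q8 via λ: add q6.
From q6 via λ: add q3.
No new states can be added; the closed set is {q3, q6, q8, q9, q12, q13, q14, q15}.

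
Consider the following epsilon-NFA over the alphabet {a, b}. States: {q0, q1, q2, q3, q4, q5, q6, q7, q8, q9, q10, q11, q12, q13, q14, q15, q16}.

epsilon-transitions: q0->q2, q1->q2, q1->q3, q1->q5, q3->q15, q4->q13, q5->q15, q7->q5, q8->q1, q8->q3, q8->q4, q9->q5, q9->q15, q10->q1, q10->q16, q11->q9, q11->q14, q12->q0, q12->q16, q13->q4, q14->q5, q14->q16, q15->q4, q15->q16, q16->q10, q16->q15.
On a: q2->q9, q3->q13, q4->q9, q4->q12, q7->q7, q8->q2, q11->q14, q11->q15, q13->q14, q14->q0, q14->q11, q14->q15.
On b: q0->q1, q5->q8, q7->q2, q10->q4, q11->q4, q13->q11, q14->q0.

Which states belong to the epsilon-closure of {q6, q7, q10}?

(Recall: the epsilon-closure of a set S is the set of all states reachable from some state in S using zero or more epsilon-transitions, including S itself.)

{q1, q2, q3, q4, q5, q6, q7, q10, q13, q15, q16}

Start with {q6, q7, q10}.
From q7 via epsilon: add q5.
From q10 via epsilon: add q1, q16.
From q1 via epsilon: add q2, q3.
From q5 via epsilon: add q15.
From q15 via epsilon: add q4.
From q4 via epsilon: add q13.
No new states can be added; the closed set is {q1, q2, q3, q4, q5, q6, q7, q10, q13, q15, q16}.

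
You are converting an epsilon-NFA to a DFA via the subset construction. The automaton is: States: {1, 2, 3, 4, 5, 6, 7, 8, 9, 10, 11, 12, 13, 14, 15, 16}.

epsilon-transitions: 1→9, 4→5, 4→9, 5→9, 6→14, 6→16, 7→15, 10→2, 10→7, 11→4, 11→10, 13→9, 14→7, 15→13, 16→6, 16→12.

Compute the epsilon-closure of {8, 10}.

Start with {8, 10}.
From 10 via epsilon: add 2, 7.
From 7 via epsilon: add 15.
From 15 via epsilon: add 13.
From 13 via epsilon: add 9.
No new states can be added; the closed set is {2, 7, 8, 9, 10, 13, 15}.

{2, 7, 8, 9, 10, 13, 15}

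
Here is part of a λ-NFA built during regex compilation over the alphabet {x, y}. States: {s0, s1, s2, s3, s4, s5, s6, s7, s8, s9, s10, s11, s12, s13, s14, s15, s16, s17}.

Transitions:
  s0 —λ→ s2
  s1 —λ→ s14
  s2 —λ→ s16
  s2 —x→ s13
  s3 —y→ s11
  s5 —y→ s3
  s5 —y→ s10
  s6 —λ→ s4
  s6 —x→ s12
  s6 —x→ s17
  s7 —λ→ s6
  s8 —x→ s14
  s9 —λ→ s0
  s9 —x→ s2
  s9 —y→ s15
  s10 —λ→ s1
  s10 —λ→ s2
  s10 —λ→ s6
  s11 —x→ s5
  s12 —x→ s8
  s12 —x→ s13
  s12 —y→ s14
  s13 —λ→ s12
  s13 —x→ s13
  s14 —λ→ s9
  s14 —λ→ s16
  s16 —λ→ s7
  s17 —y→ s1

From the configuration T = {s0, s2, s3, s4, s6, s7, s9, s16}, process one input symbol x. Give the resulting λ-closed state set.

{s2, s4, s6, s7, s12, s13, s16, s17}

s2 on x → {s13}.
s6 on x → {s12, s17}.
s9 on x → {s2}.
No x-transition from s0, s3, s4, s7, s16.
Union after reading x: {s2, s12, s13, s17}.
Now take the λ-closure:
From s2 via λ: add s16.
From s16 via λ: add s7.
From s7 via λ: add s6.
From s6 via λ: add s4.
No new states can be added; the closed set is {s2, s4, s6, s7, s12, s13, s16, s17}.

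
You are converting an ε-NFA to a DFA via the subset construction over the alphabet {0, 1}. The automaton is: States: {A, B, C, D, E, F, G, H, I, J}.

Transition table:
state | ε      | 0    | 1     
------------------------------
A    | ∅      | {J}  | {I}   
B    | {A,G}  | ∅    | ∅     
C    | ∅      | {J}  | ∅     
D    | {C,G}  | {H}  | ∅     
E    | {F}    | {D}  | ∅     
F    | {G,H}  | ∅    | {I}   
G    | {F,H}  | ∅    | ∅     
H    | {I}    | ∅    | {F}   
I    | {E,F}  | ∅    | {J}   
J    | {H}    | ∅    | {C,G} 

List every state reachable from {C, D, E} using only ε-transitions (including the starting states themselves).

Start with {C, D, E}.
From D via ε: add G.
From E via ε: add F.
From F via ε: add H.
From H via ε: add I.
No new states can be added; the closed set is {C, D, E, F, G, H, I}.

{C, D, E, F, G, H, I}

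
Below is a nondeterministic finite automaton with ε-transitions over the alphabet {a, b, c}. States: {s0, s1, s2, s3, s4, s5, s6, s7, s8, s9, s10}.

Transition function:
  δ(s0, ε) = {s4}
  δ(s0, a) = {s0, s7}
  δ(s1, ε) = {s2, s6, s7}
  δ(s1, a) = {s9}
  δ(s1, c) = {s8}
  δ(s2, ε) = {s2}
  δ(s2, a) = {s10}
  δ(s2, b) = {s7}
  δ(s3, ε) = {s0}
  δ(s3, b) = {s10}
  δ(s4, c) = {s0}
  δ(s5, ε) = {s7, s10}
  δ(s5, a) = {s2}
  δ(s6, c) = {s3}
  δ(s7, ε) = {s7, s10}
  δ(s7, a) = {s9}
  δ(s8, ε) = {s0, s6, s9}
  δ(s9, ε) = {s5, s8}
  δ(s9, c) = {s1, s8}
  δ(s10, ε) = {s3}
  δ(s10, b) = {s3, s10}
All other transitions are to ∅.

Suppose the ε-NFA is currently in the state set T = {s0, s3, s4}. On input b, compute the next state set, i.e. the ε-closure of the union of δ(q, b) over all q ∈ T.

s3 on b → {s10}.
No b-transition from s0, s4.
Union after reading b: {s10}.
Now take the ε-closure:
From s10 via ε: add s3.
From s3 via ε: add s0.
From s0 via ε: add s4.
No new states can be added; the closed set is {s0, s3, s4, s10}.

{s0, s3, s4, s10}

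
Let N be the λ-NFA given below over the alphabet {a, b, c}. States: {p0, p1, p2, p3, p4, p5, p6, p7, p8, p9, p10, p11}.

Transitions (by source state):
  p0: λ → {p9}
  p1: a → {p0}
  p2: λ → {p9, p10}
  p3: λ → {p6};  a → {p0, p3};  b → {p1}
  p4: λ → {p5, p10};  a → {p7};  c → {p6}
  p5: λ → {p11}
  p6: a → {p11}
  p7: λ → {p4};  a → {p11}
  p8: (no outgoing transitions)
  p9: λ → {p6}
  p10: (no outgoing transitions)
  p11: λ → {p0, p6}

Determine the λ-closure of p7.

Start with {p7}.
From p7 via λ: add p4.
From p4 via λ: add p5, p10.
From p5 via λ: add p11.
From p11 via λ: add p0, p6.
From p0 via λ: add p9.
No new states can be added; the closed set is {p0, p4, p5, p6, p7, p9, p10, p11}.

{p0, p4, p5, p6, p7, p9, p10, p11}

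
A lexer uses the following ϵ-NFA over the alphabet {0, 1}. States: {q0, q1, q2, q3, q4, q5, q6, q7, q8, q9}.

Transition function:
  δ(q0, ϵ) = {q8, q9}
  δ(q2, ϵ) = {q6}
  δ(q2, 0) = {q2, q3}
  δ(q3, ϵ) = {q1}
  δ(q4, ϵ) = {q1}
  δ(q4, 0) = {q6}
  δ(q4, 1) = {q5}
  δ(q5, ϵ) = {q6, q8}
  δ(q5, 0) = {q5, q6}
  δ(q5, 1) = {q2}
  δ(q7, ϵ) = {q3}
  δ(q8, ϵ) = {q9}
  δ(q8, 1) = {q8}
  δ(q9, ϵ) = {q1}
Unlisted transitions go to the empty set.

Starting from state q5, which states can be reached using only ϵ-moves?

Start with {q5}.
From q5 via ϵ: add q6, q8.
From q8 via ϵ: add q9.
From q9 via ϵ: add q1.
No new states can be added; the closed set is {q1, q5, q6, q8, q9}.

{q1, q5, q6, q8, q9}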